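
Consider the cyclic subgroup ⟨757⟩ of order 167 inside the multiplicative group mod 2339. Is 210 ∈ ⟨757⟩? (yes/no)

no

210 ∈ ⟨757⟩ iff 210^167 ≡ 1 (mod 2339), since |⟨757⟩| = 167.
210^167 mod 2339 = 357.
Since 357 ≠ 1, 210 does not lie in the subgroup.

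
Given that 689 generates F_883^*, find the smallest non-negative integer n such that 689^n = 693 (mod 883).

Baby-step giant-step with m = ceil(sqrt(882)) = 30.
Baby table (689^j mod 883 for j=0..29):
  0:1  1:689  2:550  3:143  4:514  5:63  6:140  7:213
  8:179  9:594  10:437  11:873  12:174  13:681  14:336  15:158
  16:253  17:366  18:519  19:859  20:241  21:45  22:100  23:26
  24:254  25:172  26:186  27:119  28:755  29:108
Giant step factor: 689^(-30) ≡ 195 (mod 883).
Scan 693·195^i mod 883 for i = 0, 1, …:
  i=0: 693   i=1: 36   i=2: 839   i=3: 250
  i=4: 185   i=5: 755
Match at i=5, j=28: n = 5·30 + 28 = 178.

178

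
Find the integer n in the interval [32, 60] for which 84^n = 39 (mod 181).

40

Compute 84^32 mod 181 = 34, then multiply by 84 repeatedly:
  84^32=34  84^33=141  84^34=79  84^35=120  84^36=125
  84^37=2  84^38=168  84^39=175  84^40=39
Found 39 at exponent 40.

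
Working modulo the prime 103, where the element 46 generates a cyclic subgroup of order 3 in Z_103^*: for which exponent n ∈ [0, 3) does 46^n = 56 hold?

2

Successive powers of 46 modulo 103:
  46^0=1  46^1=46  46^2=56
So 46^2 ≡ 56 (mod 103), giving n = 2.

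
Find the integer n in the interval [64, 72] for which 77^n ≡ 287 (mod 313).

68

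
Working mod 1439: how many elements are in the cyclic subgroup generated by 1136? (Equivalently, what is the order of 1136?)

1438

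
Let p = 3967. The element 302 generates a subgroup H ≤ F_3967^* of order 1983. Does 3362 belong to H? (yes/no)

yes

3362 ∈ ⟨302⟩ iff 3362^1983 ≡ 1 (mod 3967), since |⟨302⟩| = 1983.
3362^1983 mod 3967 = 1.
Since 1 = 1, 3362 lies in the subgroup.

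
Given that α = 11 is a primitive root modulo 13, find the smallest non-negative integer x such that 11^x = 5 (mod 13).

3

Successive powers of 11 modulo 13:
  11^0=1  11^1=11  11^2=4  11^3=5
So 11^3 ≡ 5 (mod 13), giving x = 3.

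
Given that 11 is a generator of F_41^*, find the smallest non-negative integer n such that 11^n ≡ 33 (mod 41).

6

Successive powers of 11 modulo 41:
  11^0=1  11^1=11  11^2=39  11^3=19  11^4=4  11^5=3
  11^6=33
So 11^6 ≡ 33 (mod 41), giving n = 6.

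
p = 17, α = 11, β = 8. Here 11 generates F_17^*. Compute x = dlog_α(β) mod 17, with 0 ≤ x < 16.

Successive powers of 11 modulo 17:
  11^0=1  11^1=11  11^2=2  11^3=5  11^4=4  11^5=10
  11^6=8
So 11^6 ≡ 8 (mod 17), giving x = 6.

6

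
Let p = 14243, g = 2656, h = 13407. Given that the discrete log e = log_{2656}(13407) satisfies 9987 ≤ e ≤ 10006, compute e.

9988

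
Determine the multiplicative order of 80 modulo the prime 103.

The order of 80 must divide p − 1 = 102 = 2 · 3 · 17.
Divisors: 1, 2, 3, 6, 17, 34, 51, 102.
Check each in increasing order: 80^1 ≡ 80;  80^2 ≡ 14;  80^3 ≡ 90;  80^6 ≡ 66;  80^17 ≡ 102;  80^34 ≡ 1.
Smallest exponent giving 1 is 34.

34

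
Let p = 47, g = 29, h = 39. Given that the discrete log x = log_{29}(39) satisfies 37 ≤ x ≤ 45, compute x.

39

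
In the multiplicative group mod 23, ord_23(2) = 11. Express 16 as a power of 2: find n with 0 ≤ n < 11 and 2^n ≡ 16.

4

Successive powers of 2 modulo 23:
  2^0=1  2^1=2  2^2=4  2^3=8  2^4=16
So 2^4 ≡ 16 (mod 23), giving n = 4.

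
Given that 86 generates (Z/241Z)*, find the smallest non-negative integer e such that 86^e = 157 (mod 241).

Baby-step giant-step with m = ceil(sqrt(240)) = 16.
Baby table (86^j mod 241 for j=0..15):
  0:1  1:86  2:166  3:57  4:82  5:63  6:116  7:95
  8:217  9:105  10:113  11:78  12:201  13:175  14:108  15:130
Giant step factor: 86^(-16) ≡ 100 (mod 241).
Scan 157·100^i mod 241 for i = 0, 1, …:
  i=0: 157   i=1: 35   i=2: 126   i=3: 68
  i=4: 52   i=5: 139   i=6: 163   i=7: 153
  i=8: 117   i=9: 132     …   i=13: 56
  i=14: 57
Match at i=14, j=3: e = 14·16 + 3 = 227.

227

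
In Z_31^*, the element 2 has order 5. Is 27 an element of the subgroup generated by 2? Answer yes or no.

27 ∈ ⟨2⟩ iff 27^5 ≡ 1 (mod 31), since |⟨2⟩| = 5.
27^5 mod 31 = 30.
Since 30 ≠ 1, 27 does not lie in the subgroup.

no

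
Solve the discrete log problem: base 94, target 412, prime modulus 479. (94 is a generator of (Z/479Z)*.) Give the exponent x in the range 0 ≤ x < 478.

252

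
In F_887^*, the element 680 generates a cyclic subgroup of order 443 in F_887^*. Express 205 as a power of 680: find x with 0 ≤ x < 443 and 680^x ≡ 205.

338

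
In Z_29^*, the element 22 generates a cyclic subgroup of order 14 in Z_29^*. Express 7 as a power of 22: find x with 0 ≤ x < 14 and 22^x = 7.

Successive powers of 22 modulo 29:
  22^0=1  22^1=22  22^2=20  22^3=5  22^4=23  22^5=13
  22^6=25  22^7=28  22^8=7
So 22^8 ≡ 7 (mod 29), giving x = 8.

8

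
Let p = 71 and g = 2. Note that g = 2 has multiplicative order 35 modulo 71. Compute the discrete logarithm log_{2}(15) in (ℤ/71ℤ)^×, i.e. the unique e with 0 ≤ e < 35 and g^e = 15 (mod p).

9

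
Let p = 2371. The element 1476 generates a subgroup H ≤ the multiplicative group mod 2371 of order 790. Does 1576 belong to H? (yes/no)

yes

1576 ∈ ⟨1476⟩ iff 1576^790 ≡ 1 (mod 2371), since |⟨1476⟩| = 790.
1576^790 mod 2371 = 1.
Since 1 = 1, 1576 lies in the subgroup.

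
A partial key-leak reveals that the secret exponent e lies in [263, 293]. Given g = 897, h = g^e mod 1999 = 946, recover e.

281

Compute 897^263 mod 1999 = 1467, then multiply by 897 repeatedly:
  897^263=1467  897^264=557  897^265=1878  897^266=1408  897^267=1607
  897^268=200  897^269=1489  897^270=301  897^271=132  897^272=463
  897^273=1518  897^274=327  897^275=1465  897^276=762  897^277=1855
  897^278=767  897^279=343  897^280=1824  897^281=946
Found 946 at exponent 281.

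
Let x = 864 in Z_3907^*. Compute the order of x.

1953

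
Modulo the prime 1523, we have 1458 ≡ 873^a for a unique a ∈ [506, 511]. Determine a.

509

Compute 873^506 mod 1523 = 100, then multiply by 873 repeatedly:
  873^506=100  873^507=489  873^508=457  873^509=1458
Found 1458 at exponent 509.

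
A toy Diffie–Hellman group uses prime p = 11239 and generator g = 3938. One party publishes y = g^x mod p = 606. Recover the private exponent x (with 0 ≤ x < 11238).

4774

Baby-step giant-step with m = ceil(sqrt(11238)) = 107.
Baby table (3938^j mod 11239 for j=0..106):
  0:1  1:3938  2:9263  3:7139  4:4643  5:9520  6:7695  7:2566
  8:1047  9:9612  10:10343  11:598  12:5973  13:9686  14:9541  15:481
  16:6026  17:4859  18:5964  19:7961  20:4847  21:3664  22:9195  23:9091
  24:4143  25:7345  26:6663  27:7068  28:6020  29:3709  30:6581  31:10083
  32:10706  33:2739  34:7981  35:4934  36:9100  37:5868  38:800  39:3480
  40:3899  41:1788  42:5530  43:7197  44:8267  45:7302  46:5914  47:2124
  48:2496  49:6362  50:1825  51:5129  52:1519  53:2674  54:10508  55:9745
  56:5864  57:7526  58:145  59:9060  60:5694  61:1167  62:10134  63:9242
  64:3114  65:1183  66:5708  67:104  68:4948  69:8037  70:682  71:10834
  72:1048  73:2311  74:8367  75:7737  76:10616  77:7967  78:5997  79:3047
  80:7073  81:3232  82:5068  83:8559  84:10820  85:2111  86:7497  87:9572
  88:10169  89:965  90:1388  91:3790  92:10867  93:7373  94:4537  95:7935
  96:3610  97:10084  98:3405  99:763  100:3881  101:9577  102:7381  103:2324
  104:3366  105:4527  106:2272
Giant step factor: 3938^(-107) ≡ 63 (mod 11239).
Scan 606·63^i mod 11239 for i = 0, 1, …:
  i=0: 606   i=1: 4461   i=2: 68   i=3: 4284
  i=4: 156   i=5: 9828   i=6: 1019   i=7: 8002
  i=8: 9610   i=9: 9763     …   i=43: 269
  i=44: 5708
Match at i=44, j=66: x = 44·107 + 66 = 4774.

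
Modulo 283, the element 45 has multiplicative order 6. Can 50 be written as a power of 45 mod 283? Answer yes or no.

no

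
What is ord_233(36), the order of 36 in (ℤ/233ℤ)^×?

116

The order of 36 must divide p − 1 = 232 = 2^3 · 29.
Divisors: 1, 2, 4, 8, 29, 58, 116, 232.
Check each in increasing order: 36^1 ≡ 36;  36^2 ≡ 131;  36^4 ≡ 152;  36^8 ≡ 37;  36^29 ≡ 144;  36^58 ≡ 232;  36^116 ≡ 1.
Smallest exponent giving 1 is 116.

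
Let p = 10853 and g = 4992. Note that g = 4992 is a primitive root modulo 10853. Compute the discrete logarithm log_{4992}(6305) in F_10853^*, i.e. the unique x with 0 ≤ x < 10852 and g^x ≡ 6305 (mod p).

4810

Baby-step giant-step with m = ceil(sqrt(10852)) = 105.
Baby table (4992^j mod 10853 for j=0..104):
  0:1  1:4992  2:1576  3:9820  4:9292  5:10795  6:3495  7:6269
  8:5649  9:3714  10:3364  11:3497  12:5400  13:8801  14:1648  15:242
  16:3381  17:1537  18:10486  19:2093  20:7670  21:10109  22:8531  23:10433
  24:8842  25:113  26:10593  27:4440  28:2654  29:8108  30:4299  31:4227
  32:2952  33:8863  34:7268  35:277  36:4453  37:2432  38:6890  39:1723
  40:5640  41:2198  42:33  43:1941  44:8596  45:9323  46:2752  47:8939
  48:6805  49:670  50:1916  51:3179  52:2482  53:6871  54:4552  55:8255
  56:119  57:7986  58:3043  59:7309  60:9595  61:3951  62:3491  63:8007
  64:10198  65:7846  66:9608  67:3729  68:2273  69:5431  70:758  71:7092
  72:778  73:9255  74:10592  75:10301  76:1078  77:9141  78:5860  79:4285
  80:10310  81:2594  82:1619  83:7416  84:1089  85:9788  86:1490  87:3775
  88:3992  89:1956  90:7505  91:404  92:8963  93:7230  94:5935  95:9683
  96:9127  97:1090  98:3927  99:3066  100:2742  101:2431  102:1898  103:147
  104:6673
Giant step factor: 4992^(-105) ≡ 7807 (mod 10853).
Scan 6305·7807^i mod 10853 for i = 0, 1, …:
  i=0: 6305   i=1: 4780   i=2: 4846   i=3: 10017
  i=4: 6854   i=5: 3888   i=6: 8628   i=7: 5078
  i=8: 8790   i=9: 11     …   i=44: 1422
  i=45: 9788
Match at i=45, j=85: x = 45·105 + 85 = 4810.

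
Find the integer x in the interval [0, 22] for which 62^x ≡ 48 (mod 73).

2

Compute 62^0 mod 73 = 1, then multiply by 62 repeatedly:
  62^0=1  62^1=62  62^2=48
Found 48 at exponent 2.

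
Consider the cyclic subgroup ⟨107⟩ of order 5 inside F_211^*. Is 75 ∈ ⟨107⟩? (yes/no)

no

⟨107⟩ has order 5; its elements mod 211 are {1, 55, 71, 107, 188}.
75 is not in this set.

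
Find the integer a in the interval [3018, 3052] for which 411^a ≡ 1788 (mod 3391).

Compute 411^3018 mod 3391 = 3033, then multiply by 411 repeatedly:
  411^3018=3033  411^3019=2066  411^3020=1376  411^3021=2630  411^3022=2592
  411^3023=538  411^3024=703  411^3025=698  411^3026=2034  411^3027=1788
Found 1788 at exponent 3027.

3027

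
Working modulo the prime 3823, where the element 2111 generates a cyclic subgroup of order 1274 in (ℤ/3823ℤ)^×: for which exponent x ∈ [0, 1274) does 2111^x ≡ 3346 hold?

Baby-step giant-step with m = ceil(sqrt(1274)) = 36.
Baby table (2111^j mod 3823 for j=0..35):
  0:1  1:2111  2:2526  3:3124  4:89  5:552  6:3080  7:2780
  8:275  9:3252  10:2687  11:2748  12:1537  13:2703  14:2117  15:3723
  16:2988  17:3541  18:1086  19:2569  20:2145  21:1663  22:1079  23:3084
  24:3578  25:2733  26:456  27:3043  28:1133  29:2388  30:2354  31:3217
  32:1439  33:2267  34:3064  35:3411
Giant step factor: 2111^(-36) ≡ 2 (mod 3823).
Scan 3346·2^i mod 3823 for i = 0, 1, …:
  i=0: 3346   i=1: 2869   i=2: 1915   i=3: 7
  i=4: 14   i=5: 28   i=6: 56   i=7: 112
  i=8: 224   i=9: 448     …   i=32: 3278
  i=33: 2733
Match at i=33, j=25: x = 33·36 + 25 = 1213.

1213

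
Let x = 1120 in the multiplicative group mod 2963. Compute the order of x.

2962

The order of 1120 must divide p − 1 = 2962 = 2 · 1481.
Divisors: 1, 2, 1481, 2962.
Check each in increasing order: 1120^1 ≡ 1120;  1120^2 ≡ 1051;  1120^1481 ≡ 2962;  1120^2962 ≡ 1.
Smallest exponent giving 1 is 2962.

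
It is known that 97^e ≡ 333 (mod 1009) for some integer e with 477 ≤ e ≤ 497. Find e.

482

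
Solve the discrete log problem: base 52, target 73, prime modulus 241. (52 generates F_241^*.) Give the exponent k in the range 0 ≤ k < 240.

Baby-step giant-step with m = ceil(sqrt(240)) = 16.
Baby table (52^j mod 241 for j=0..15):
  0:1  1:52  2:53  3:105  4:158  5:22  6:180  7:202
  8:141  9:102  10:2  11:104  12:106  13:210  14:75  15:44
Giant step factor: 52^(-16) ≡ 160 (mod 241).
Scan 73·160^i mod 241 for i = 0, 1, …:
  i=0: 73   i=1: 112   i=2: 86   i=3: 23
  i=4: 65   i=5: 37   i=6: 136   i=7: 70
  i=8: 114   i=9: 165   i=10: 131   i=11: 234
  i=12: 85   i=13: 104
Match at i=13, j=11: k = 13·16 + 11 = 219.

219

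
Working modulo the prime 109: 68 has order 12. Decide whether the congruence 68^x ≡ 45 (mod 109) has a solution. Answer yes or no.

⟨68⟩ has order 12; its elements mod 109 are {1, 8, 33, 41, 45, 46, 63, 64, 68, 76, 101, 108}.
45 is in this set.

yes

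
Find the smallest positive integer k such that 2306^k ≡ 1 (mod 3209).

3208

The order of 2306 must divide p − 1 = 3208 = 2^3 · 401.
Divisors: 1, 2, 4, 8, 401, 802, 1604, 3208.
Check each in increasing order: 2306^1 ≡ 2306;  2306^2 ≡ 323;  2306^4 ≡ 1641;  2306^8 ≡ 530;  2306^401 ≡ 2188;  2306^802 ≡ 2725;  2306^1604 ≡ 3208;  2306^3208 ≡ 1.
Smallest exponent giving 1 is 3208.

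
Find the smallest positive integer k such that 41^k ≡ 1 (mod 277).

46

The order of 41 must divide p − 1 = 276 = 2^2 · 3 · 23.
Divisors: 1, 2, 3, 4, 6, 12, 23, 46, 69, 92, 138, 276.
Check each in increasing order: 41^1 ≡ 41;  41^2 ≡ 19;  41^3 ≡ 225;  41^4 ≡ 84;  41^6 ≡ 211;  41^12 ≡ 201;  41^23 ≡ 276;  41^46 ≡ 1.
Smallest exponent giving 1 is 46.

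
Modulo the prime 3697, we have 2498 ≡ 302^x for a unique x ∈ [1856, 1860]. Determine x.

1858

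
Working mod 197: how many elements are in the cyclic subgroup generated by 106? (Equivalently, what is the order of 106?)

196

The order of 106 must divide p − 1 = 196 = 2^2 · 7^2.
Divisors: 1, 2, 4, 7, 14, 28, 49, 98, 196.
Check each in increasing order: 106^1 ≡ 106;  106^2 ≡ 7;  106^4 ≡ 49;  106^7 ≡ 110;  106^14 ≡ 83;  106^28 ≡ 191;  106^49 ≡ 183;  106^98 ≡ 196;  106^196 ≡ 1.
Smallest exponent giving 1 is 196.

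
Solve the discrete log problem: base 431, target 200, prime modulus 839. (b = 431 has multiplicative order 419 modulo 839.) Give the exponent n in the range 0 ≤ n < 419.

331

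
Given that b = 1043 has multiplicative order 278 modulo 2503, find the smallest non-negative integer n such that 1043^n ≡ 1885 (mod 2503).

206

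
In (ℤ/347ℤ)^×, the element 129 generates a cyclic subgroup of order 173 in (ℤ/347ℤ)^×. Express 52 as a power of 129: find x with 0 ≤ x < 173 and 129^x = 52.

110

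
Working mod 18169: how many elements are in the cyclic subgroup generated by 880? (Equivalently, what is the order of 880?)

6056

The order of 880 must divide p − 1 = 18168 = 2^3 · 3 · 757.
Divisors: 1, 2, 3, 4, 6, 8, 12, 24, 757, 1514, 2271, 3028, 4542, 6056, 9084, 18168.
Check each in increasing order: 880^1 ≡ 880;  880^2 ≡ 11302;  880^3 ≡ 7317;  880^4 ≡ 7134;  880^6 ≡ 12615;  880^8 ≡ 2587;  880^12 ≡ 14123;  880^24 ≡ 18016;  880^757 ≡ 1783;  880^1514 ≡ 17683;  880^2271 ≡ 5574;  880^3028 ≡ 18168;  880^4542 ≡ 486;  880^6056 ≡ 1.
Smallest exponent giving 1 is 6056.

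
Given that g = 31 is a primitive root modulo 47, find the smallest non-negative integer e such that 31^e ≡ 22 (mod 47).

Baby-step giant-step with m = ceil(sqrt(46)) = 7.
Baby table (31^j mod 47 for j=0..6):
  0:1  1:31  2:21  3:40  4:18  5:41  6:2
Giant step factor: 31^(-7) ≡ 22 (mod 47).
Scan 22·22^i mod 47 for i = 0, 1, …:
  i=0: 22   i=1: 14   i=2: 26   i=3: 8
  i=4: 35   i=5: 18
Match at i=5, j=4: e = 5·7 + 4 = 39.

39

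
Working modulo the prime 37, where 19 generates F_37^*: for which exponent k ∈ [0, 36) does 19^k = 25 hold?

Successive powers of 19 modulo 37:
  19^0=1  19^1=19  19^2=28  19^3=14  19^4=7  19^5=22
  19^6=11  19^7=24  19^8=12  19^9=6  19^10=3  19^11=20
  19^12=10  19^13=5  19^14=21  19^15=29  19^16=33  19^17=35
  19^18=36  19^19=18  19^20=9  19^21=23  19^22=30  19^23=15
  19^24=26  19^25=13  19^26=25
So 19^26 ≡ 25 (mod 37), giving k = 26.

26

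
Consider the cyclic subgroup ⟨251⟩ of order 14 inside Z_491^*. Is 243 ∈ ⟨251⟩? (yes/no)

no

⟨251⟩ has order 14; its elements mod 491 are {1, 105, 138, 153, 159, 223, 240, 251, 268, 332, 338, 353, 386, 490}.
243 is not in this set.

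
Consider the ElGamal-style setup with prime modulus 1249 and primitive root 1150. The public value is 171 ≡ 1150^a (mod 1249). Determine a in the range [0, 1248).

763

Baby-step giant-step with m = ceil(sqrt(1248)) = 36.
Baby table (1150^j mod 1249 for j=0..35):
  0:1  1:1150  2:1058  3:174  4:260  5:489  6:300  7:276
  8:154  9:991  10:562  11:567  12:72  13:366  14:1236  15:38
  16:1234  17:236  18:367  19:1137  20:1096  21:159  22:496  23:856
  24:188  25:123  26:313  27:238  28:169  29:755  30:195  31:679
  32:225  33:207  34:740  35:431
Giant step factor: 1150^(-36) ≡ 806 (mod 1249).
Scan 171·806^i mod 1249 for i = 0, 1, …:
  i=0: 171   i=1: 436   i=2: 447   i=3: 570
  i=4: 1037   i=5: 241   i=6: 651   i=7: 126
  i=8: 387   i=9: 921     …   i=20: 177
  i=21: 276
Match at i=21, j=7: a = 21·36 + 7 = 763.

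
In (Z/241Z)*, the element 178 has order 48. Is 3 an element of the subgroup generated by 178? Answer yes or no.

no

3 ∈ ⟨178⟩ iff 3^48 ≡ 1 (mod 241), since |⟨178⟩| = 48.
3^48 mod 241 = 87.
Since 87 ≠ 1, 3 does not lie in the subgroup.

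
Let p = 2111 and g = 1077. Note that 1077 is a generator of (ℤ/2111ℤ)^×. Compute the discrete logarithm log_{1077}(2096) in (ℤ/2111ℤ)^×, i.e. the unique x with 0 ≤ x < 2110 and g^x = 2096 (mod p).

1997

Baby-step giant-step with m = ceil(sqrt(2110)) = 46.
Baby table (1077^j mod 2111 for j=0..45):
  0:1  1:1077  2:990  3:175  4:596  5:148  6:1071  7:861
  8:568  9:1657  10:794  11:183  12:768  13:1735  14:360  15:1407
  16:1752  17:1781  18:1349  19:505  20:1358  21:1754  22:1824  23:1218
  24:855  25:439  26:2050  27:1855  28:829  29:1991  30:1642  31:1527
  32:110  33:254  34:1239  35:251  36:119  37:1503  38:1705  39:1826
  40:1261  41:724  42:789  43:1131  44:40  45:860
Giant step factor: 1077^(-46) ≡ 1717 (mod 2111).
Scan 2096·1717^i mod 2111 for i = 0, 1, …:
  i=0: 2096   i=1: 1688   i=2: 2004   i=3: 2049
  i=4: 1207   i=5: 1528   i=6: 1714   i=7: 204
  i=8: 1953   i=9: 1033     …   i=42: 497
  i=43: 505
Match at i=43, j=19: x = 43·46 + 19 = 1997.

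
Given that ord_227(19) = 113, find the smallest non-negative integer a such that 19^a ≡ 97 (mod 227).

Baby-step giant-step with m = ceil(sqrt(113)) = 11.
Baby table (19^j mod 227 for j=0..10):
  0:1  1:19  2:134  3:49  4:23  5:210  6:131  7:219
  8:75  9:63  10:62
Giant step factor: 19^(-11) ≡ 132 (mod 227).
Scan 97·132^i mod 227 for i = 0, 1, …:
  i=0: 97   i=1: 92   i=2: 113   i=3: 161
  i=4: 141   i=5: 225   i=6: 190   i=7: 110
  i=8: 219
Match at i=8, j=7: a = 8·11 + 7 = 95.

95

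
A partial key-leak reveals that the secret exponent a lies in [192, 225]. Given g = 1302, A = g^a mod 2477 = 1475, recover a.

219

Compute 1302^192 mod 2477 = 1969, then multiply by 1302 repeatedly:
  1302^192=1969  1302^193=2420  1302^194=96  1302^195=1142  1302^196=684
  1302^197=1325  1302^198=1158  1302^199=1700  1302^200=1439  1302^201=966
  1302^202=1893  1302^203=71  1302^204=793  1302^205=2054  1302^206=1625
  1302^207=392  1302^208=122  1302^209=316  1302^210=250  1302^211=1013
  1302^212=1162  1302^213=1954  1302^214=229  1302^215=918  1302^216=1322
  1302^217=2206  1302^218=1369  1302^219=1475
Found 1475 at exponent 219.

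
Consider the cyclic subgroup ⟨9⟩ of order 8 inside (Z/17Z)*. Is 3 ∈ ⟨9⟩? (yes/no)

3 ∈ ⟨9⟩ iff 3^8 ≡ 1 (mod 17), since |⟨9⟩| = 8.
3^8 mod 17 = 16.
Since 16 ≠ 1, 3 does not lie in the subgroup.

no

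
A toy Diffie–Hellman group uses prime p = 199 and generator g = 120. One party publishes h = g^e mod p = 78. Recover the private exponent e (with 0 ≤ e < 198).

63

Baby-step giant-step with m = ceil(sqrt(198)) = 15.
Baby table (120^j mod 199 for j=0..14):
  0:1  1:120  2:72  3:83  4:10  5:6  6:123  7:34
  8:100  9:60  10:36  11:141  12:5  13:3  14:161
Giant step factor: 120^(-15) ≡ 82 (mod 199).
Scan 78·82^i mod 199 for i = 0, 1, …:
  i=0: 78   i=1: 28   i=2: 107   i=3: 18
  i=4: 83
Match at i=4, j=3: e = 4·15 + 3 = 63.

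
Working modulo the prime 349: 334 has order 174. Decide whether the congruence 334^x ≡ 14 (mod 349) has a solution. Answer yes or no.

yes

14 ∈ ⟨334⟩ iff 14^174 ≡ 1 (mod 349), since |⟨334⟩| = 174.
14^174 mod 349 = 1.
Since 1 = 1, 14 lies in the subgroup.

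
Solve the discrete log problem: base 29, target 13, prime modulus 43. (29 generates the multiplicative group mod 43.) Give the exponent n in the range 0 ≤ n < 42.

10

Successive powers of 29 modulo 43:
  29^0=1  29^1=29  29^2=24  29^3=8  29^4=17  29^5=20
  29^6=21  29^7=7  29^8=31  29^9=39  29^10=13
So 29^10 ≡ 13 (mod 43), giving n = 10.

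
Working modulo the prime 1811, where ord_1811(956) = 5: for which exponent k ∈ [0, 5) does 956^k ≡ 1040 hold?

Successive powers of 956 modulo 1811:
  956^0=1  956^1=956  956^2=1192  956^3=433  956^4=1040
So 956^4 ≡ 1040 (mod 1811), giving k = 4.

4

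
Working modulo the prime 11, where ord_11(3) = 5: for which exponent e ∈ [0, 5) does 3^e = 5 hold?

Successive powers of 3 modulo 11:
  3^0=1  3^1=3  3^2=9  3^3=5
So 3^3 ≡ 5 (mod 11), giving e = 3.

3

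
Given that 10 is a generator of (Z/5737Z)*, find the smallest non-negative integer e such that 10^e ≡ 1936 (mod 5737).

406

Baby-step giant-step with m = ceil(sqrt(5736)) = 76.
Baby table (10^j mod 5737 for j=0..75):
  0:1  1:10  2:100  3:1000  4:4263  5:2471  6:1762  7:409
  8:4090  9:741  10:1673  11:5256  12:927  13:3533  14:908  15:3343
  16:4745  17:1554  18:4066  19:501  20:5010  21:4204  22:1881  23:1599
  24:4516  25:5001  26:4114  27:981  28:4073  29:571  30:5710  31:5467
  32:3037  33:1685  34:5376  35:2127  36:4059  37:431  38:4310  39:2941
  40:725  41:1513  42:3656  43:2138  44:4169  45:1531  46:3836  47:3938
  48:4958  49:3684  50:2418  51:1232  52:846  53:2723  54:4282  55:2661
  56:3662  57:2198  58:4769  59:1794  60:729  61:1553  62:4056  63:401
  64:4010  65:5678  66:5147  67:5574  68:4107  69:911  70:3373  71:5045
  72:4554  73:5381  74:2177  75:4559
Giant step factor: 10^(-76) ≡ 2831 (mod 5737).
Scan 1936·2831^i mod 5737 for i = 0, 1, …:
  i=0: 1936   i=1: 1981   i=2: 3162   i=3: 1902
  i=4: 3256   i=5: 4114
Match at i=5, j=26: e = 5·76 + 26 = 406.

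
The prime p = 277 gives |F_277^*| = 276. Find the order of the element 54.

The order of 54 must divide p − 1 = 276 = 2^2 · 3 · 23.
Divisors: 1, 2, 3, 4, 6, 12, 23, 46, 69, 92, 138, 276.
Check each in increasing order: 54^1 ≡ 54;  54^2 ≡ 146;  54^3 ≡ 128;  54^4 ≡ 264;  54^6 ≡ 41;  54^12 ≡ 19;  54^23 ≡ 217;  54^46 ≡ 276;  54^69 ≡ 60;  54^92 ≡ 1.
Smallest exponent giving 1 is 92.

92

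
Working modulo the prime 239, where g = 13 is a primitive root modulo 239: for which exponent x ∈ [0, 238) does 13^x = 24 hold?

Baby-step giant-step with m = ceil(sqrt(238)) = 16.
Baby table (13^j mod 239 for j=0..15):
  0:1  1:13  2:169  3:46  4:120  5:126  6:204  7:23
  8:60  9:63  10:102  11:131  12:30  13:151  14:51  15:185
Giant step factor: 13^(-16) ≡ 16 (mod 239).
Scan 24·16^i mod 239 for i = 0, 1, …:
  i=0: 24   i=1: 145   i=2: 169
Match at i=2, j=2: x = 2·16 + 2 = 34.

34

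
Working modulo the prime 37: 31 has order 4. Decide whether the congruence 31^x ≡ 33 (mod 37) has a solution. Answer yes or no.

no

⟨31⟩ has order 4; its elements mod 37 are {1, 6, 31, 36}.
33 is not in this set.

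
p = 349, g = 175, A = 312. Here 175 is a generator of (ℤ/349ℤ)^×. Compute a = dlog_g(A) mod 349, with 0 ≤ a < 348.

48

Baby-step giant-step with m = ceil(sqrt(348)) = 19.
Baby table (175^j mod 349 for j=0..18):
  0:1  1:175  2:262  3:131  4:240  5:120  6:60  7:30
  8:15  9:182  10:91  11:220  12:110  13:55  14:202  15:101
  16:225  17:287  18:318
Giant step factor: 175^(-19) ≡ 90 (mod 349).
Scan 312·90^i mod 349 for i = 0, 1, …:
  i=0: 312   i=1: 160   i=2: 91
Match at i=2, j=10: a = 2·19 + 10 = 48.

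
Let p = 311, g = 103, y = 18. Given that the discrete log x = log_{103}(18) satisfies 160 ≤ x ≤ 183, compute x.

Compute 103^160 mod 311 = 91, then multiply by 103 repeatedly:
  103^160=91  103^161=43  103^162=75  103^163=261  103^164=137
  103^165=116  103^166=130  103^167=17  103^168=196  103^169=284
  103^170=18
Found 18 at exponent 170.

170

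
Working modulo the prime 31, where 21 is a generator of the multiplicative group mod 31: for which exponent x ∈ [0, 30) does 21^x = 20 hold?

Successive powers of 21 modulo 31:
  21^0=1  21^1=21  21^2=7  21^3=23  21^4=18  21^5=6
  21^6=2  21^7=11  21^8=14  21^9=15  21^10=5  21^11=12
  21^12=4  21^13=22  21^14=28  21^15=30  21^16=10  21^17=24
  21^18=8  21^19=13  21^20=25  21^21=29  21^22=20
So 21^22 ≡ 20 (mod 31), giving x = 22.

22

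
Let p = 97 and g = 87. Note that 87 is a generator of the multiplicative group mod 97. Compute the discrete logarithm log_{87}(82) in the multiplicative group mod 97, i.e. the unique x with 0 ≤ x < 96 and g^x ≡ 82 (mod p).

Successive powers of 87 modulo 97:
  87^0=1  87^1=87  87^2=3  87^3=67  87^4=9  87^5=7
  87^6=27  87^7=21  87^8=81  87^9=63  87^10=49  87^11=92
  87^12=50  87^13=82
So 87^13 ≡ 82 (mod 97), giving x = 13.

13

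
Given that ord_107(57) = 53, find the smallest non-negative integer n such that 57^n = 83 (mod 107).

3

Successive powers of 57 modulo 107:
  57^0=1  57^1=57  57^2=39  57^3=83
So 57^3 ≡ 83 (mod 107), giving n = 3.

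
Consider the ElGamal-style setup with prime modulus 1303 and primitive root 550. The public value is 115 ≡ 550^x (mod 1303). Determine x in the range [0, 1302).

Baby-step giant-step with m = ceil(sqrt(1302)) = 37.
Baby table (550^j mod 1303 for j=0..36):
  0:1  1:550  2:204  3:142  4:1223  5:302  6:619  7:367
  8:1188  9:597  10:1297  11:609  12:79  13:451  14:480  15:794
  16:195  17:404  18:690  19:327  20:36  21:255  22:829  23:1203
  24:1029  25:448  26:133  27:182  28:1072  29:644  30:1087  31:1076
  32:238  33:600  34:341  35:1221  36:505
Giant step factor: 550^(-37) ≡ 352 (mod 1303).
Scan 115·352^i mod 1303 for i = 0, 1, …:
  i=0: 115   i=1: 87   i=2: 655   i=3: 1232
  i=4: 1068   i=5: 672   i=6: 701   i=7: 485
  i=8: 27   i=9: 383     …   i=16: 29
  i=17: 1087
Match at i=17, j=30: x = 17·37 + 30 = 659.

659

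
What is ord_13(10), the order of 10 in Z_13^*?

6

The order of 10 must divide p − 1 = 12 = 2^2 · 3.
Divisors: 1, 2, 3, 4, 6, 12.
Check each in increasing order: 10^1 ≡ 10;  10^2 ≡ 9;  10^3 ≡ 12;  10^4 ≡ 3;  10^6 ≡ 1.
Smallest exponent giving 1 is 6.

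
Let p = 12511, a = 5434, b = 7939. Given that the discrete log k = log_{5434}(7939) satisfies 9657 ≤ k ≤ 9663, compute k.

Compute 5434^9657 mod 12511 = 11900, then multiply by 5434 repeatedly:
  5434^9657=11900  5434^9658=7752  5434^9659=12342  5434^9660=7468  5434^9661=7939
Found 7939 at exponent 9661.

9661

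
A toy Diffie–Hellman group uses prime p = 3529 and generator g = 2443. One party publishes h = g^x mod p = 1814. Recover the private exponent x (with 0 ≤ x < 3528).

Baby-step giant-step with m = ceil(sqrt(3528)) = 60.
Baby table (2443^j mod 3529 for j=0..59):
  0:1  1:2443  2:710  3:1791  4:2982  5:1170  6:3349  7:1385
  8:2773  9:2288  10:3177  11:1140  12:639  13:1259  14:1978  15:1053
  16:3367  17:3011  18:1437  19:2765  20:389  21:1026  22:928  23:1486
  24:2486  25:3418  26:560  27:2357  28:2352  29:724  30:703  31:2335
  32:1541  33:2749  34:120  35:253  36:504  37:3180  38:1411  39:2769
  40:3103  41:337  42:1034  43:2827  44:108  45:2698  46:2571  47:2862
  48:917  49:2845  50:1734  51:1362  52:3048  53:74  54:803  55:3134
  56:1961  57:1870  58:1884  59:796
Giant step factor: 2443^(-60) ≡ 3079 (mod 3529).
Scan 1814·3079^i mod 3529 for i = 0, 1, …:
  i=0: 1814   i=1: 2428   i=2: 1390   i=3: 2662
  i=4: 1960   i=5: 250   i=6: 428   i=7: 1495
  i=8: 1289   i=9: 2235     …   i=14: 487
  i=15: 3177
Match at i=15, j=10: x = 15·60 + 10 = 910.

910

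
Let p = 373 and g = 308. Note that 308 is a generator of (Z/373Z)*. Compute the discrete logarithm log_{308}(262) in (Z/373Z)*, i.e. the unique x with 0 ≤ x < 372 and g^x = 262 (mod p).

Baby-step giant-step with m = ceil(sqrt(372)) = 20.
Baby table (308^j mod 373 for j=0..19):
  0:1  1:308  2:122  3:276  4:337  5:102  6:84  7:135
  8:177  9:58  10:333  11:362  12:342  13:150  14:321  15:23
  16:370  17:195  18:7  19:291
Giant step factor: 308^(-20) ≡ 38 (mod 373).
Scan 262·38^i mod 373 for i = 0, 1, …:
  i=0: 262   i=1: 258   i=2: 106   i=3: 298
  i=4: 134   i=5: 243   i=6: 282   i=7: 272
  i=8: 265   i=9: 372     …   i=17: 120
  i=18: 84
Match at i=18, j=6: x = 18·20 + 6 = 366.

366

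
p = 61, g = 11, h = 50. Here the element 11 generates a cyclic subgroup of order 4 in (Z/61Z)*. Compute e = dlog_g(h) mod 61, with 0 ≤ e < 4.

3

Successive powers of 11 modulo 61:
  11^0=1  11^1=11  11^2=60  11^3=50
So 11^3 ≡ 50 (mod 61), giving e = 3.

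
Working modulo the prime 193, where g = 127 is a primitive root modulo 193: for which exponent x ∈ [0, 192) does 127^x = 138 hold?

Baby-step giant-step with m = ceil(sqrt(192)) = 14.
Baby table (127^j mod 193 for j=0..13):
  0:1  1:127  2:110  3:74  4:134  5:34  6:72  7:73
  8:7  9:117  10:191  11:132  12:166  13:45
Giant step factor: 127^(-14) ≡ 18 (mod 193).
Scan 138·18^i mod 193 for i = 0, 1, …:
  i=0: 138   i=1: 168   i=2: 129   i=3: 6
  i=4: 108   i=5: 14   i=6: 59   i=7: 97
  i=8: 9   i=9: 162   i=10: 21   i=11: 185
  i=12: 49   i=13: 110
Match at i=13, j=2: x = 13·14 + 2 = 184.

184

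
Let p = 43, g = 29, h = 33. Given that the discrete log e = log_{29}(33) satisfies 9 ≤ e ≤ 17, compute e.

Compute 29^9 mod 43 = 39, then multiply by 29 repeatedly:
  29^9=39  29^10=13  29^11=33
Found 33 at exponent 11.

11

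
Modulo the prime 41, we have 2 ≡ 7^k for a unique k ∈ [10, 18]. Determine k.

Compute 7^10 mod 41 = 9, then multiply by 7 repeatedly:
  7^10=9  7^11=22  7^12=31  7^13=12  7^14=2
Found 2 at exponent 14.

14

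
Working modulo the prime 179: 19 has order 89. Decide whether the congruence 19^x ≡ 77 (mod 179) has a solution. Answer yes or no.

yes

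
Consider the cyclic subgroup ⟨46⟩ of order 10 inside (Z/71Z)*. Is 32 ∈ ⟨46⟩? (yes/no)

⟨46⟩ has order 10; its elements mod 71 are {1, 5, 14, 17, 25, 46, 54, 57, 66, 70}.
32 is not in this set.

no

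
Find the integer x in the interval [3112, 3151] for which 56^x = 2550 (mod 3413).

Compute 56^3112 mod 3413 = 1585, then multiply by 56 repeatedly:
  56^3112=1585  56^3113=22  56^3114=1232  56^3115=732  56^3116=36
  56^3117=2016  56^3118=267  56^3119=1300  56^3120=1127  56^3121=1678
  56^3122=1817  56^3123=2775  56^3124=1815  56^3125=2663  56^3126=2369
  56^3127=2970  56^3128=2496  56^3129=3256  56^3130=1447  56^3131=2533
  56^3132=1915  56^3133=1437  56^3134=1973  56^3135=1272  56^3136=2972
  56^3137=2608  56^3138=2702  56^3139=1140  56^3140=2406  56^3141=1629
  56^3142=2486  56^3143=2696  56^3144=804  56^3145=655  56^3146=2550
Found 2550 at exponent 3146.

3146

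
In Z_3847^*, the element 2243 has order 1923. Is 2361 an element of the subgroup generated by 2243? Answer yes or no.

yes

2361 ∈ ⟨2243⟩ iff 2361^1923 ≡ 1 (mod 3847), since |⟨2243⟩| = 1923.
2361^1923 mod 3847 = 1.
Since 1 = 1, 2361 lies in the subgroup.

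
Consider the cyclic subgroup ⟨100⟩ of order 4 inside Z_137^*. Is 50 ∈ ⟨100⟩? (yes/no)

⟨100⟩ has order 4; its elements mod 137 are {1, 37, 100, 136}.
50 is not in this set.

no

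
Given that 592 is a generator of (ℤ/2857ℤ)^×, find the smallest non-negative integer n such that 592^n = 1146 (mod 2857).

Baby-step giant-step with m = ceil(sqrt(2856)) = 54.
Baby table (592^j mod 2857 for j=0..53):
  0:1  1:592  2:1910  3:2205  4:2568  5:332  6:2268  7:2723
  8:668  9:1190  10:1658  11:1585  12:1224  13:1787  14:814  15:1912
  16:532  17:674  18:1885  19:1690  20:530  21:2347  22:922  23:137
  24:1108  25:1683  26:2100  27:405  28:2629  29:2160  30:1641  31:92
  32:181  33:1443  34:13  35:1982  36:1974  37:95  38:1957  39:1459
  40:914  41:1115  42:113  43:1185  44:1555  45:606  46:1627  47:375
  48:2011  49:2000  50:1202  51:191  52:1649  53:1971
Giant step factor: 592^(-54) ≡ 1222 (mod 2857).
Scan 1146·1222^i mod 2857 for i = 0, 1, …:
  i=0: 1146   i=1: 482   i=2: 462   i=3: 1735
  i=4: 276   i=5: 146   i=6: 1278   i=7: 1794
  i=8: 949   i=9: 2593     …   i=18: 1781
  i=19: 2205
Match at i=19, j=3: n = 19·54 + 3 = 1029.

1029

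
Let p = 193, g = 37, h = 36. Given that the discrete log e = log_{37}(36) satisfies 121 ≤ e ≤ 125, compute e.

Compute 37^121 mod 193 = 47, then multiply by 37 repeatedly:
  37^121=47  37^122=2  37^123=74  37^124=36
Found 36 at exponent 124.

124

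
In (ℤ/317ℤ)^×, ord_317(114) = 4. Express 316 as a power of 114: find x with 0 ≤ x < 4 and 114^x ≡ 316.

Successive powers of 114 modulo 317:
  114^0=1  114^1=114  114^2=316
So 114^2 ≡ 316 (mod 317), giving x = 2.

2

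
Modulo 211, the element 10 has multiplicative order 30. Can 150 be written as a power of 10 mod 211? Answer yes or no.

yes

150 ∈ ⟨10⟩ iff 150^30 ≡ 1 (mod 211), since |⟨10⟩| = 30.
150^30 mod 211 = 1.
Since 1 = 1, 150 lies in the subgroup.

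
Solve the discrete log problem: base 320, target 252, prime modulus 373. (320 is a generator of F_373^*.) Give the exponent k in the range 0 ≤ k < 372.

40

Baby-step giant-step with m = ceil(sqrt(372)) = 20.
Baby table (320^j mod 373 for j=0..19):
  0:1  1:320  2:198  3:323  4:39  5:171  6:262  7:288
  8:29  9:328  10:147  11:42  12:12  13:110  14:138  15:146
  16:95  17:187  18:160  19:99
Giant step factor: 320^(-20) ≡ 179 (mod 373).
Scan 252·179^i mod 373 for i = 0, 1, …:
  i=0: 252   i=1: 348   i=2: 1
Match at i=2, j=0: k = 2·20 + 0 = 40.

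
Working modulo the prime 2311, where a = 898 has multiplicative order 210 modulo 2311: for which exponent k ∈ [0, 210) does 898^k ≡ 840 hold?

6

Baby-step giant-step with m = ceil(sqrt(210)) = 15.
Baby table (898^j mod 2311 for j=0..14):
  0:1  1:898  2:2176  3:1253  4:2048  5:1859  6:840  7:934
  8:2150  9:1015  10:936  11:1635  12:745  13:1131  14:1109
Giant step factor: 898^(-15) ≡ 843 (mod 2311).
Scan 840·843^i mod 2311 for i = 0, 1, …:
  i=0: 840
Match at i=0, j=6: k = 0·15 + 6 = 6.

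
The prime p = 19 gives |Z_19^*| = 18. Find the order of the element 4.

9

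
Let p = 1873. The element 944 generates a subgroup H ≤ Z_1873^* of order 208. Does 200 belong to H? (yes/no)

no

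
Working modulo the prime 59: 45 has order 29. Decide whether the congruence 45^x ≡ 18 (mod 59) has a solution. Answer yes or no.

no

18 ∈ ⟨45⟩ iff 18^29 ≡ 1 (mod 59), since |⟨45⟩| = 29.
18^29 mod 59 = 58.
Since 58 ≠ 1, 18 does not lie in the subgroup.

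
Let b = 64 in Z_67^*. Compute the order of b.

The order of 64 must divide p − 1 = 66 = 2 · 3 · 11.
Divisors: 1, 2, 3, 6, 11, 22, 33, 66.
Check each in increasing order: 64^1 ≡ 64;  64^2 ≡ 9;  64^3 ≡ 40;  64^6 ≡ 59;  64^11 ≡ 1.
Smallest exponent giving 1 is 11.

11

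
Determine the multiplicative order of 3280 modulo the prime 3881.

3880

The order of 3280 must divide p − 1 = 3880 = 2^3 · 5 · 97.
Divisors: 1, 2, 4, 5, 8, 10, 20, 40, 97, 194, 388, 485, 776, 970, 1940, 3880.
Check each in increasing order: 3280^1 ≡ 3280;  3280^2 ≡ 268;  3280^4 ≡ 1966;  3280^5 ≡ 2139;  3280^8 ≡ 3561;  3280^10 ≡ 3503;  3280^20 ≡ 3168;  3280^40 ≡ 3839;  3280^97 ≡ 1537;  3280^194 ≡ 2721;  3280^388 ≡ 2774;  3280^485 ≡ 2300;  3280^776 ≡ 2934;  3280^970 ≡ 197;  3280^1940 ≡ 3880;  3280^3880 ≡ 1.
Smallest exponent giving 1 is 3880.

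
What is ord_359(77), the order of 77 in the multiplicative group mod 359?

358

The order of 77 must divide p − 1 = 358 = 2 · 179.
Divisors: 1, 2, 179, 358.
Check each in increasing order: 77^1 ≡ 77;  77^2 ≡ 185;  77^179 ≡ 358;  77^358 ≡ 1.
Smallest exponent giving 1 is 358.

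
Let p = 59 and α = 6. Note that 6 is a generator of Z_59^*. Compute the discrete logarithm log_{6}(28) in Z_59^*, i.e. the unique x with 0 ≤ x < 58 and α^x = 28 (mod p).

22

Successive powers of 6 modulo 59:
  6^0=1  6^1=6  6^2=36  6^3=39  6^4=57  6^5=47
  6^6=46  6^7=40  6^8=4  6^9=24  6^10=26  6^11=38
  6^12=51  6^13=11  6^14=7  6^15=42  6^16=16  6^17=37
  6^18=45  6^19=34  6^20=27  6^21=44  6^22=28
So 6^22 ≡ 28 (mod 59), giving x = 22.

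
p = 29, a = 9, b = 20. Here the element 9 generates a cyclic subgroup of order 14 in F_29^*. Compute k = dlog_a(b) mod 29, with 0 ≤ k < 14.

8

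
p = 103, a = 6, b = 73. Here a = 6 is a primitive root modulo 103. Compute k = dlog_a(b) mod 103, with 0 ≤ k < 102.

9

Successive powers of 6 modulo 103:
  6^0=1  6^1=6  6^2=36  6^3=10  6^4=60  6^5=51
  6^6=100  6^7=85  6^8=98  6^9=73
So 6^9 ≡ 73 (mod 103), giving k = 9.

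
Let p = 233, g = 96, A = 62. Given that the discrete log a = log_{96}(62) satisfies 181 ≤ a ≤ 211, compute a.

198

Compute 96^181 mod 233 = 40, then multiply by 96 repeatedly:
  96^181=40  96^182=112  96^183=34  96^184=2  96^185=192
  96^186=25  96^187=70  96^188=196  96^189=176  96^190=120
  96^191=103  96^192=102  96^193=6  96^194=110  96^195=75
  96^196=210  96^197=122  96^198=62
Found 62 at exponent 198.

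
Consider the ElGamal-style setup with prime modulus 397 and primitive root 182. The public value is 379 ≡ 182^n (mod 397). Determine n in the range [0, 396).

133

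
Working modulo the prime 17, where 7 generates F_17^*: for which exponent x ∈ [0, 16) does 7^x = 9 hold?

Successive powers of 7 modulo 17:
  7^0=1  7^1=7  7^2=15  7^3=3  7^4=4  7^5=11
  7^6=9
So 7^6 ≡ 9 (mod 17), giving x = 6.

6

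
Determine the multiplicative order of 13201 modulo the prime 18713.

The order of 13201 must divide p − 1 = 18712 = 2^3 · 2339.
Divisors: 1, 2, 4, 8, 2339, 4678, 9356, 18712.
Check each in increasing order: 13201^1 ≡ 13201;  13201^2 ≡ 10945;  13201^4 ≡ 11112;  13201^8 ≡ 8170;  13201^2339 ≡ 12622;  13201^4678 ≡ 11115;  13201^9356 ≡ 18712;  13201^18712 ≡ 1.
Smallest exponent giving 1 is 18712.

18712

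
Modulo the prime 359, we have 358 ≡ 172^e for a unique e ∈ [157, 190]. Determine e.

179

Compute 172^157 mod 359 = 258, then multiply by 172 repeatedly:
  172^157=258  172^158=219  172^159=332  172^160=23  172^161=7
  172^162=127  172^163=304  172^164=233  172^165=227  172^166=272
  172^167=114  172^168=222  172^169=130  172^170=102  172^171=312
  172^172=173  172^173=318  172^174=128  172^175=117  172^176=20
  172^177=209  172^178=48  172^179=358
Found 358 at exponent 179.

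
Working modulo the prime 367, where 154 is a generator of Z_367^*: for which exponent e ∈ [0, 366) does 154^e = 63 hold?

306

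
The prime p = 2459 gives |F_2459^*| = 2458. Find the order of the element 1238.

The order of 1238 must divide p − 1 = 2458 = 2 · 1229.
Divisors: 1, 2, 1229, 2458.
Check each in increasing order: 1238^1 ≡ 1238;  1238^2 ≡ 687;  1238^1229 ≡ 1.
Smallest exponent giving 1 is 1229.

1229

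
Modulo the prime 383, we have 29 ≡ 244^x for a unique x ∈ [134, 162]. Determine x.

Compute 244^134 mod 383 = 84, then multiply by 244 repeatedly:
  244^134=84  244^135=197  244^136=193  244^137=366  244^138=65
  244^139=157  244^140=8  244^141=37  244^142=219  244^143=199
  244^144=298  244^145=325  244^146=19  244^147=40  244^148=185
  244^149=329  244^150=229  244^151=341  244^152=93  244^153=95
  244^154=200  244^155=159  244^156=113  244^157=379  244^158=173
  244^159=82  244^160=92  244^161=234  244^162=29
Found 29 at exponent 162.

162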